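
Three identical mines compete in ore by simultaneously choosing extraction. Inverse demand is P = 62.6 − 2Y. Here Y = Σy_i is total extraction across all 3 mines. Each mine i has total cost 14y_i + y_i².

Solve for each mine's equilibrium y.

A representative mine's profit is π_i = y_i(62.6 − 2Y) − 14y_i − y_i², with Y = y_i + Σ_{j≠i} y_j.
First-order condition: 48.6 − 6y_i − 2Σ_{j≠i} y_j = 0.
With identical mines, set every y_j = y: then 48.6 − 6y − 4y = 0, i.e. y = 48.6/10 = 4.86.

4.86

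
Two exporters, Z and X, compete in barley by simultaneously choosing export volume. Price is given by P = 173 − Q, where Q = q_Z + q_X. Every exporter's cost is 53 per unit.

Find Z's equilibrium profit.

Exporter Z's profit: π = q_Z(173 − (q_Z + q_X)) − 53q_Z.
∂π/∂q_Z = 120 − 2q_Z − q_X = 0, so q_Z = 60 − 0.5q_X.
The game is symmetric, so in equilibrium q_X = q_Z: the reaction function gives 1.5q_Z = 60, hence q_Z = 40.
Price P = 173 − 80 = 93.
Z's profit: (93 − 53)·40 = 1600.

1600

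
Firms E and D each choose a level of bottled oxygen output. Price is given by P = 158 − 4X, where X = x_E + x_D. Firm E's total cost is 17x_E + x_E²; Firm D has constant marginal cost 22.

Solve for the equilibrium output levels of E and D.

Firm E's profit: π = x_E(158 − 4(x_E + x_D)) − 17x_E − x_E².
∂π/∂x_E = 141 − 10x_E − 4x_D = 0, so x_E = 14.1 − 0.4x_D.
For D: ∂π/∂x_D = 136 − 8x_D − 4x_E = 0 ⇒ x_D = 17 − 0.5x_E.
Solving the two reaction functions simultaneously: (1 − (−0.4)(−0.5))x_E = 14.1 − 0.4·17, so 0.8x_E = 7.3 and x_E = 9.125.
Then x_D = 17 − 0.5·9.125 = 12.4375.

9.125, 12.4375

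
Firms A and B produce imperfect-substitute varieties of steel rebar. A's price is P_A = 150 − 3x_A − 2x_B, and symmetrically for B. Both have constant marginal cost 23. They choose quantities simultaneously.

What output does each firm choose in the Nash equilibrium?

15.875

Firm A's profit: π = x_A(150 − 3x_A − 2x_B) − 23x_A.
∂π/∂x_A = 127 − 6x_A − 2x_B = 0 ⇒ x_A = 127/6 − (1/3)x_B.
The game is symmetric, so in equilibrium x_B = x_A: the reaction function gives (4/3)x_A = 127/6, hence x_A = 15.875.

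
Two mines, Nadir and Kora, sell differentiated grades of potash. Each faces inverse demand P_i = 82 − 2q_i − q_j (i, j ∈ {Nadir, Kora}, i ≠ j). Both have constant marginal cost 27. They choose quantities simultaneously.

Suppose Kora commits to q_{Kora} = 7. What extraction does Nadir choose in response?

12

Mine Nadir's profit: π = q_{Nadir}(82 − 2q_{Nadir} − q_{Kora}) − 27q_{Nadir}.
∂π/∂q_{Nadir} = 55 − 4q_{Nadir} − q_{Kora} = 0 ⇒ q_{Nadir} = 13.75 − 0.25q_{Kora}.
At q_{Kora} = 7: q_{Nadir} = 13.75 − 0.25·7 = 12.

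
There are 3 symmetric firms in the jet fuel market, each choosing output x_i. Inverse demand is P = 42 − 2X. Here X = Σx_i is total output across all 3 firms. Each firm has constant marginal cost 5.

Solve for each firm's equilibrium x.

A representative firm's profit is π_i = x_i(42 − 2X) − 5x_i, with X = x_i + Σ_{j≠i} x_j.
First-order condition: 37 − 4x_i − 2Σ_{j≠i} x_j = 0.
Imposing symmetry (x_j = x for all j) turns Σ_{j≠i} x_j into 2x, so 37 = 8x and x = 4.625.

4.625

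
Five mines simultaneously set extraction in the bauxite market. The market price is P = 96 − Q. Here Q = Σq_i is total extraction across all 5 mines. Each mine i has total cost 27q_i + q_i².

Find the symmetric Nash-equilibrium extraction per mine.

A representative mine's profit is π_i = q_i(96 − Q) − 27q_i − q_i², with Q = q_i + Σ_{j≠i} q_j.
First-order condition: 69 − 4q_i − Σ_{j≠i} q_j = 0.
In a symmetric equilibrium every mine chooses the same q, so Σ_{j≠i} q_j = 4q. The condition becomes 69 − 8q = 0, giving q = 69/8 = 8.625.

8.625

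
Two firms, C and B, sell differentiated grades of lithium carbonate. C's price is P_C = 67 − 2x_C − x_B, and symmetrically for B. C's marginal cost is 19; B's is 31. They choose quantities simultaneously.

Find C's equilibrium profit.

216.32

Firm C's profit: π = x_C(67 − 2x_C − x_B) − 19x_C.
∂π/∂x_C = 48 − 4x_C − x_B = 0 ⇒ x_C = 12 − 0.25x_B.
Similarly x_B = 9 − 0.25x_C.
Solving the two reaction functions simultaneously: (1 − (−0.25)(−0.25))x_C = 12 − 0.25·9, so 0.9375x_C = 9.75 and x_C = 10.4.
Then x_B = 9 − 0.25·10.4 = 6.4.
P_C = 67 − 2·10.4 − 6.4 = 39.8.
Profit = (39.8 − 19)·10.4 = 216.32.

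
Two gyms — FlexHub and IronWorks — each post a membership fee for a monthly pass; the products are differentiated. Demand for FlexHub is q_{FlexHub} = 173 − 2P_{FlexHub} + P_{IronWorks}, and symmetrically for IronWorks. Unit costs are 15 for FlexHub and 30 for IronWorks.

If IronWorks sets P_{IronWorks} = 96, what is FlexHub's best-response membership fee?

74.75

FlexHub's profit: π = (P_{FlexHub} − 15)(173 − 2P_{FlexHub} + P_{IronWorks}).
∂π/∂P_{FlexHub} = 203 − 4P_{FlexHub} + P_{IronWorks} = 0 ⇒ P_{FlexHub} = 50.75 + 0.25P_{IronWorks}.
At P_{IronWorks} = 96: P_{FlexHub} = 50.75 + 0.25·96 = 74.75.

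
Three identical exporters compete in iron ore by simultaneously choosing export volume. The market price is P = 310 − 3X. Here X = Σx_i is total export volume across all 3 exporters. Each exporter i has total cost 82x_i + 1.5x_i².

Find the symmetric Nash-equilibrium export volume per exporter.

15.2

A representative exporter's profit is π_i = x_i(310 − 3X) − 82x_i − 1.5x_i², with X = x_i + Σ_{j≠i} x_j.
First-order condition: 228 − 9x_i − 3Σ_{j≠i} x_j = 0.
Imposing symmetry (x_j = x for all j) turns Σ_{j≠i} x_j into 2x, so 228 = 15x and x = 15.2.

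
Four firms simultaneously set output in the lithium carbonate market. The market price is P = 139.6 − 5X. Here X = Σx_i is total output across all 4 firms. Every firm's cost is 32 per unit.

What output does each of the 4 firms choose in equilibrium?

4.304

A representative firm's profit is π_i = x_i(139.6 − 5X) − 32x_i, with X = x_i + Σ_{j≠i} x_j.
First-order condition: 107.6 − 10x_i − 5Σ_{j≠i} x_j = 0.
Imposing symmetry (x_j = x for all j) turns Σ_{j≠i} x_j into 3x, so 107.6 = 25x and x = 4.304.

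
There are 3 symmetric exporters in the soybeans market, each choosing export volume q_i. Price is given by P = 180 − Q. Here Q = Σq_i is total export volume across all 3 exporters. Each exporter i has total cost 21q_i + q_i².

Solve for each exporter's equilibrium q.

A representative exporter's profit is π_i = q_i(180 − Q) − 21q_i − q_i², with Q = q_i + Σ_{j≠i} q_j.
First-order condition: 159 − 4q_i − Σ_{j≠i} q_j = 0.
Imposing symmetry (q_j = q for all j) turns Σ_{j≠i} q_j into 2q, so 159 = 6q and q = 26.5.

26.5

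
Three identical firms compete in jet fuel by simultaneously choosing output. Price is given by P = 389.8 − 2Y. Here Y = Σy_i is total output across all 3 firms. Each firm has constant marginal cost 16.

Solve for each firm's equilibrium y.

46.725

A representative firm's profit is π_i = y_i(389.8 − 2Y) − 16y_i, with Y = y_i + Σ_{j≠i} y_j.
First-order condition: 373.8 − 4y_i − 2Σ_{j≠i} y_j = 0.
In a symmetric equilibrium every firm chooses the same y, so Σ_{j≠i} y_j = 2y. The condition becomes 373.8 − 8y = 0, giving y = 373.8/8 = 46.725.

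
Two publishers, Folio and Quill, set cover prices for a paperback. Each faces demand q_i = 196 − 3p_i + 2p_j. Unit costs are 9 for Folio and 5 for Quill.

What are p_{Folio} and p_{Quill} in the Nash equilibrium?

Folio's profit: π = (p_{Folio} − 9)(196 − 3p_{Folio} + 2p_{Quill}).
∂π/∂p_{Folio} = 223 − 6p_{Folio} + 2p_{Quill} = 0 ⇒ p_{Folio} = 223/6 + (1/3)p_{Quill}.
Similarly p_{Quill} = 211/6 + (1/3)p_{Folio}.
Substituting the second reaction function into the first: p_{Folio} = 223/6 + (1/3)(211/6 + (1/3)p_{Folio}), which gives (8/9)p_{Folio} = 440/9 ⇒ p_{Folio} = 55.
Then p_{Quill} = 211/6 + (1/3)·55 = 53.5.

55, 53.5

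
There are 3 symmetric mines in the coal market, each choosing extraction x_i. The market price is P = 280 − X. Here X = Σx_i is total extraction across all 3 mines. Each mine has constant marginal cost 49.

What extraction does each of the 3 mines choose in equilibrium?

57.75

A representative mine's profit is π_i = x_i(280 − X) − 49x_i, with X = x_i + Σ_{j≠i} x_j.
First-order condition: 231 − 2x_i − Σ_{j≠i} x_j = 0.
With identical mines, set every x_j = x: then 231 − 2x − 2x = 0, i.e. x = 231/4 = 57.75.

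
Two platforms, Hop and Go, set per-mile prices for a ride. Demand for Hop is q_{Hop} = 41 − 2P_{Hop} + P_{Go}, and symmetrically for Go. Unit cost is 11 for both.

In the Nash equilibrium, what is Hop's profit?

Hop's profit: π = (P_{Hop} − 11)(41 − 2P_{Hop} + P_{Go}).
∂π/∂P_{Hop} = 63 − 4P_{Hop} + P_{Go} = 0 ⇒ P_{Hop} = 15.75 + 0.25P_{Go}.
The game is symmetric, so in equilibrium P_{Go} = P_{Hop}: the reaction function gives 0.75P_{Hop} = 15.75, hence P_{Hop} = 21.
q_{Hop} = 41 − 2·21 + 21 = 20.
Profit = (21 − 11)·20 = 200.

200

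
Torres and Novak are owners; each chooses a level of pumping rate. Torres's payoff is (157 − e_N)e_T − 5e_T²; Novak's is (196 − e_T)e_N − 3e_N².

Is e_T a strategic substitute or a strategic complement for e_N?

strategic substitutes

Expanding Torres's payoff: 157e_T − e_Ne_T − 5e_T².
∂π/∂e_T = 157 − e_N − 10e_T = 0, so e_T = 15.7 − 0.1e_N.
The best-response slope de_T/de_N = −0.1 < 0: the reaction function is downward-sloping, so the choices are strategic substitutes.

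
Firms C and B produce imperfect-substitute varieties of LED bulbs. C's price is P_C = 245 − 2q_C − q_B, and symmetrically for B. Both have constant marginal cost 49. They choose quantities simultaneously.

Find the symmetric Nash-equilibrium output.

39.2

Firm C's profit: π = q_C(245 − 2q_C − q_B) − 49q_C.
∂π/∂q_C = 196 − 4q_C − q_B = 0 ⇒ q_C = 49 − 0.25q_B.
Setting q_C = q_B in the reaction function: q_C = 49 − 0.25q_C, so q_C = 49 / 1.25 = 39.2.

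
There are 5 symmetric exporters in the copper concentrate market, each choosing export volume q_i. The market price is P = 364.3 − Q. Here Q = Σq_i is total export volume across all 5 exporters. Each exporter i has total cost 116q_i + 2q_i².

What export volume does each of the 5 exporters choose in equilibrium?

A representative exporter's profit is π_i = q_i(364.3 − Q) − 116q_i − 2q_i², with Q = q_i + Σ_{j≠i} q_j.
First-order condition: 248.3 − 6q_i − Σ_{j≠i} q_j = 0.
Imposing symmetry (q_j = q for all j) turns Σ_{j≠i} q_j into 4q, so 248.3 = 10q and q = 24.83.

24.83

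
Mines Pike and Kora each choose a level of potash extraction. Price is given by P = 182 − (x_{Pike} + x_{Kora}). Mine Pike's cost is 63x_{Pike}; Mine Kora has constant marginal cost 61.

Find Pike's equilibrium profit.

1521

Mine Pike's profit: π = x_{Pike}(182 − (x_{Pike} + x_{Kora})) − 63x_{Pike}.
∂π/∂x_{Pike} = 119 − 2x_{Pike} − x_{Kora} = 0, so x_{Pike} = 59.5 − 0.5x_{Kora}.
By the same steps for Kora: x_{Kora} = 60.5 − 0.5x_{Pike}.
Solving the two reaction functions simultaneously: (1 − (−0.5)(−0.5))x_{Pike} = 59.5 − 0.5·60.5, so 0.75x_{Pike} = 29.25 and x_{Pike} = 39.
Then x_{Kora} = 60.5 − 0.5·39 = 41.
Price P = 182 − 80 = 102.
Pike's profit: (102 − 63)·39 = 1521.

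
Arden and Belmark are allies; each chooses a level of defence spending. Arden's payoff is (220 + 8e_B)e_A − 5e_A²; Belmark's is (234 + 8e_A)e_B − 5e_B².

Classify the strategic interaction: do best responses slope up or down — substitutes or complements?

Expanding Arden's payoff: 220e_A + 8e_Be_A − 5e_A².
∂π/∂e_A = 220 + 8e_B − 10e_A = 0, so e_A = 22 + 0.8e_B.
The best-response slope de_A/de_B = 0.8 > 0: the reaction function is upward-sloping, so the choices are strategic complements.

strategic complements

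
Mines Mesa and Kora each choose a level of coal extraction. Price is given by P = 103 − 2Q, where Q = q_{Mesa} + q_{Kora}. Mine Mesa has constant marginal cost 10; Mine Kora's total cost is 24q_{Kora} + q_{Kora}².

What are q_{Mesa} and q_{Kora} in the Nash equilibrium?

20, 6.5

Mine Mesa's profit: π = q_{Mesa}(103 − 2(q_{Mesa} + q_{Kora})) − 10q_{Mesa}.
∂π/∂q_{Mesa} = 93 − 4q_{Mesa} − 2q_{Kora} = 0, so q_{Mesa} = 23.25 − 0.5q_{Kora}.
For Kora: ∂π/∂q_{Kora} = 79 − 6q_{Kora} − 2q_{Mesa} = 0 ⇒ q_{Kora} = 79/6 − (1/3)q_{Mesa}.
Substituting the second reaction function into the first: q_{Mesa} = 23.25 − 0.5(79/6 − (1/3)q_{Mesa}), which gives (5/6)q_{Mesa} = 50/3 ⇒ q_{Mesa} = 20.
Then q_{Kora} = 79/6 − (1/3)·20 = 6.5.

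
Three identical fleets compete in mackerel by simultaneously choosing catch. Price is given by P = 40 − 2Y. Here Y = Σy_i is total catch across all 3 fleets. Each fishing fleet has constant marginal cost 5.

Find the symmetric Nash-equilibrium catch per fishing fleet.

4.375

A representative fishing fleet's profit is π_i = y_i(40 − 2Y) − 5y_i, with Y = y_i + Σ_{j≠i} y_j.
First-order condition: 35 − 4y_i − 2Σ_{j≠i} y_j = 0.
With identical fishing fleets, set every y_j = y: then 35 − 4y − 4y = 0, i.e. y = 35/8 = 4.375.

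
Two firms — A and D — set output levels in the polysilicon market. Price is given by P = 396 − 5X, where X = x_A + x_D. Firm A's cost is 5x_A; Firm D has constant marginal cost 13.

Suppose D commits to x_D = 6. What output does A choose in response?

36.1

Firm A's profit: π = x_A(396 − 5(x_A + x_D)) − 5x_A.
∂π/∂x_A = 391 − 10x_A − 5x_D = 0, so x_A = 39.1 − 0.5x_D.
At x_D = 6: x_A = 39.1 − 0.5·6 = 36.1.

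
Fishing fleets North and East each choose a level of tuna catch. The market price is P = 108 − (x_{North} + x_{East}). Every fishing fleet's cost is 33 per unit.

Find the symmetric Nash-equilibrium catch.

25

Fishing fleet North's profit: π = x_{North}(108 − (x_{North} + x_{East})) − 33x_{North}.
∂π/∂x_{North} = 75 − 2x_{North} − x_{East} = 0, so x_{North} = 37.5 − 0.5x_{East}.
By symmetry x_{East} = x_{North}; substituting into the reaction function, 1.5x_{North} = 37.5 and x_{North} = 25.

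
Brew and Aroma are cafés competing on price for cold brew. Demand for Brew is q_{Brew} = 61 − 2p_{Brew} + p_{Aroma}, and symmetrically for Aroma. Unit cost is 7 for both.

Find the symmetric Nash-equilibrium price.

25

Brew's profit: π = (p_{Brew} − 7)(61 − 2p_{Brew} + p_{Aroma}).
∂π/∂p_{Brew} = 75 − 4p_{Brew} + p_{Aroma} = 0 ⇒ p_{Brew} = 18.75 + 0.25p_{Aroma}.
The game is symmetric, so in equilibrium p_{Aroma} = p_{Brew}: the reaction function gives 0.75p_{Brew} = 18.75, hence p_{Brew} = 25.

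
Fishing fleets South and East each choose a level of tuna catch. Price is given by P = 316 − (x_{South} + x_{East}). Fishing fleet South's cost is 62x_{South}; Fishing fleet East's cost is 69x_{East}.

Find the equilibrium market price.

Fishing fleet South's profit: π = x_{South}(316 − (x_{South} + x_{East})) − 62x_{South}.
∂π/∂x_{South} = 254 − 2x_{South} − x_{East} = 0, so x_{South} = 127 − 0.5x_{East}.
By the same steps for East: x_{East} = 123.5 − 0.5x_{South}.
Substituting the second reaction function into the first: x_{South} = 127 − 0.5(123.5 − 0.5x_{South}), which gives 0.75x_{South} = 65.25 ⇒ x_{South} = 87.
Then x_{East} = 123.5 − 0.5·87 = 80.
Equilibrium price: P = 316 − 167 = 149.

149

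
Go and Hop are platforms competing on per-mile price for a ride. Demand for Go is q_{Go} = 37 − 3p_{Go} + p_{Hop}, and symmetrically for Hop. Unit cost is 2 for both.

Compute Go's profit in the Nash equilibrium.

130.68

Go's profit: π = (p_{Go} − 2)(37 − 3p_{Go} + p_{Hop}).
∂π/∂p_{Go} = 43 − 6p_{Go} + p_{Hop} = 0 ⇒ p_{Go} = 43/6 + (1/6)p_{Hop}.
The game is symmetric, so in equilibrium p_{Hop} = p_{Go}: the reaction function gives (5/6)p_{Go} = 43/6, hence p_{Go} = 8.6.
q_{Go} = 37 − 3·8.6 + 8.6 = 19.8.
Profit = (8.6 − 2)·19.8 = 130.68.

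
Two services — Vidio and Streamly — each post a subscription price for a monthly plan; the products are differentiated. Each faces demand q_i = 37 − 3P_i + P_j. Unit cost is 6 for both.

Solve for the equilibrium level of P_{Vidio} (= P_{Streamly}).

Vidio's profit: π = (P_{Vidio} − 6)(37 − 3P_{Vidio} + P_{Streamly}).
∂π/∂P_{Vidio} = 55 − 6P_{Vidio} + P_{Streamly} = 0 ⇒ P_{Vidio} = 55/6 + (1/6)P_{Streamly}.
Setting P_{Vidio} = P_{Streamly} in the reaction function: P_{Vidio} = 55/6 + (1/6)P_{Vidio}, so P_{Vidio} = (55/6) / (5/6) = 11.

11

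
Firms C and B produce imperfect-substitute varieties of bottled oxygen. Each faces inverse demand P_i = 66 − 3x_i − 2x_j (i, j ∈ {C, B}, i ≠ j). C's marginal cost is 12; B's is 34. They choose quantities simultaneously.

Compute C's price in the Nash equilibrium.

36.375

Firm C's profit: π = x_C(66 − 3x_C − 2x_B) − 12x_C.
∂π/∂x_C = 54 − 6x_C − 2x_B = 0 ⇒ x_C = 9 − (1/3)x_B.
Similarly x_B = 16/3 − (1/3)x_C.
Substituting the second reaction function into the first: x_C = 9 − (1/3)(16/3 − (1/3)x_C), which gives (8/9)x_C = 65/9 ⇒ x_C = 8.125.
Then x_B = 16/3 − (1/3)·8.125 = 2.625.
P_C = 66 − 3·8.125 − 2·2.625 = 36.375.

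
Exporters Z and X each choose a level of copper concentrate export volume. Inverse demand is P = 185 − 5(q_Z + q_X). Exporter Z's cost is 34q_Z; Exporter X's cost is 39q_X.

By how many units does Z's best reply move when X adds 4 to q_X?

-2

Exporter Z's profit: π = q_Z(185 − 5(q_Z + q_X)) − 34q_Z.
∂π/∂q_Z = 151 − 10q_Z − 5q_X = 0, so q_Z = 15.1 − 0.5q_X.
The reaction-function slope is −0.5, so a 4-unit rise in q_X moves q_Z by −0.5 × 4 = −2. Z's best response falls — the actions are strategic substitutes.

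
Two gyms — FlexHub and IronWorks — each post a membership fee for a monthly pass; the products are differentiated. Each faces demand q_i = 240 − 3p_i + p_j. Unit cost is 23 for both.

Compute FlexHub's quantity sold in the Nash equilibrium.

FlexHub's profit: π = (p_{FlexHub} − 23)(240 − 3p_{FlexHub} + p_{IronWorks}).
∂π/∂p_{FlexHub} = 309 − 6p_{FlexHub} + p_{IronWorks} = 0 ⇒ p_{FlexHub} = 51.5 + (1/6)p_{IronWorks}.
The game is symmetric, so in equilibrium p_{IronWorks} = p_{FlexHub}: the reaction function gives (5/6)p_{FlexHub} = 51.5, hence p_{FlexHub} = 61.8.
q_{FlexHub} = 240 − 3·61.8 + 61.8 = 116.4.

116.4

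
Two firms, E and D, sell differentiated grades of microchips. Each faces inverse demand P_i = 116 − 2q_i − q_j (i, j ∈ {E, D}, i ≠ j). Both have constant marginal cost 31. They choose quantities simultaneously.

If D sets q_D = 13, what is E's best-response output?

Firm E's profit: π = q_E(116 − 2q_E − q_D) − 31q_E.
∂π/∂q_E = 85 − 4q_E − q_D = 0 ⇒ q_E = 21.25 − 0.25q_D.
At q_D = 13: q_E = 21.25 − 0.25·13 = 18.

18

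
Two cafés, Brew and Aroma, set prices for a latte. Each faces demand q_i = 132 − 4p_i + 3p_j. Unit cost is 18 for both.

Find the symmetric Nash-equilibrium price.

Brew's profit: π = (p_{Brew} − 18)(132 − 4p_{Brew} + 3p_{Aroma}).
∂π/∂p_{Brew} = 204 − 8p_{Brew} + 3p_{Aroma} = 0 ⇒ p_{Brew} = 25.5 + 0.375p_{Aroma}.
The game is symmetric, so in equilibrium p_{Aroma} = p_{Brew}: the reaction function gives 0.625p_{Brew} = 25.5, hence p_{Brew} = 40.8.

40.8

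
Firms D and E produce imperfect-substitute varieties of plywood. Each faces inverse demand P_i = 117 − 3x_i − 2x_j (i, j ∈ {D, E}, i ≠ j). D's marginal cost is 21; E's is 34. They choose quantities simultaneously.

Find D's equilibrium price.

Firm D's profit: π = x_D(117 − 3x_D − 2x_E) − 21x_D.
∂π/∂x_D = 96 − 6x_D − 2x_E = 0 ⇒ x_D = 16 − (1/3)x_E.
Similarly x_E = 83/6 − (1/3)x_D.
Substituting the second reaction function into the first: x_D = 16 − (1/3)(83/6 − (1/3)x_D), which gives (8/9)x_D = 205/18 ⇒ x_D = 12.8125.
Then x_E = 83/6 − (1/3)·12.8125 = 9.5625.
P_D = 117 − 3·12.8125 − 2·9.5625 = 59.4375.

59.4375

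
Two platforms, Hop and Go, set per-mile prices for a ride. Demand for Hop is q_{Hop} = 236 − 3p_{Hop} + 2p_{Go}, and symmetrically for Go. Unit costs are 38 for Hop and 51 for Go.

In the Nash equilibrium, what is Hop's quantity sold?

Hop's profit: π = (p_{Hop} − 38)(236 − 3p_{Hop} + 2p_{Go}).
∂π/∂p_{Hop} = 350 − 6p_{Hop} + 2p_{Go} = 0 ⇒ p_{Hop} = 175/3 + (1/3)p_{Go}.
Similarly p_{Go} = 389/6 + (1/3)p_{Hop}.
Plugging p_{Go} into Hop's best response: p_{Hop} = 175/3 + (1/3)(389/6 + (1/3)p_{Hop}) ⇒ (8/9)p_{Hop} = 1439/18, so p_{Hop} = 89.9375.
Then p_{Go} = 389/6 + (1/3)·89.9375 = 94.8125.
q_{Hop} = 236 − 3·89.9375 + 2·94.8125 = 155.8125.

155.8125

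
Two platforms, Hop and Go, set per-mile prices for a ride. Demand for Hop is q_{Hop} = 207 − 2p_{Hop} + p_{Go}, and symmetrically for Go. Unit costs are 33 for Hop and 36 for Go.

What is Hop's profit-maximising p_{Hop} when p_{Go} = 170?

Hop's profit: π = (p_{Hop} − 33)(207 − 2p_{Hop} + p_{Go}).
∂π/∂p_{Hop} = 273 − 4p_{Hop} + p_{Go} = 0 ⇒ p_{Hop} = 68.25 + 0.25p_{Go}.
At p_{Go} = 170: p_{Hop} = 68.25 + 0.25·170 = 110.75.

110.75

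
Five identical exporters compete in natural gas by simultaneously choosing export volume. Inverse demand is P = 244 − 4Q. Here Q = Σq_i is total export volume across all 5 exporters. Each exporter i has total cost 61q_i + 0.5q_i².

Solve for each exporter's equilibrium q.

A representative exporter's profit is π_i = q_i(244 − 4Q) − 61q_i − 0.5q_i², with Q = q_i + Σ_{j≠i} q_j.
First-order condition: 183 − 9q_i − 4Σ_{j≠i} q_j = 0.
Imposing symmetry (q_j = q for all j) turns Σ_{j≠i} q_j into 4q, so 183 = 25q and q = 7.32.

7.32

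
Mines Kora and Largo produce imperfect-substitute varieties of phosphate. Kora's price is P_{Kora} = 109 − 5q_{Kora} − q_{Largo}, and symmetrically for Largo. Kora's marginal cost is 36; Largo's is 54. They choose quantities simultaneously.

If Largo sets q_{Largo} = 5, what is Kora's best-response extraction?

6.8

Mine Kora's profit: π = q_{Kora}(109 − 5q_{Kora} − q_{Largo}) − 36q_{Kora}.
∂π/∂q_{Kora} = 73 − 10q_{Kora} − q_{Largo} = 0 ⇒ q_{Kora} = 7.3 − 0.1q_{Largo}.
At q_{Largo} = 5: q_{Kora} = 7.3 − 0.1·5 = 6.8.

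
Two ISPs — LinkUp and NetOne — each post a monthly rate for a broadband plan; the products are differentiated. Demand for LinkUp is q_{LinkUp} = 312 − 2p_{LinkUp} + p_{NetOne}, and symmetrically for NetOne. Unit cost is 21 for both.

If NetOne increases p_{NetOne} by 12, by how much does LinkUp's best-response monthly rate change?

LinkUp's profit: π = (p_{LinkUp} − 21)(312 − 2p_{LinkUp} + p_{NetOne}).
∂π/∂p_{LinkUp} = 354 − 4p_{LinkUp} + p_{NetOne} = 0 ⇒ p_{LinkUp} = 88.5 + 0.25p_{NetOne}.
The reaction-function slope is 0.25, so a 12-unit rise in p_{NetOne} moves p_{LinkUp} by 0.25 × 12 = 3. LinkUp's best response rises — the actions are strategic complements.

3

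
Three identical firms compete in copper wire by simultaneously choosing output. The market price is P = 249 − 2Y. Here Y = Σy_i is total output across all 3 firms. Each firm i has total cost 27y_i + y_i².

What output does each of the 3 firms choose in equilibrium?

A representative firm's profit is π_i = y_i(249 − 2Y) − 27y_i − y_i², with Y = y_i + Σ_{j≠i} y_j.
First-order condition: 222 − 6y_i − 2Σ_{j≠i} y_j = 0.
Imposing symmetry (y_j = y for all j) turns Σ_{j≠i} y_j into 2y, so 222 = 10y and y = 22.2.

22.2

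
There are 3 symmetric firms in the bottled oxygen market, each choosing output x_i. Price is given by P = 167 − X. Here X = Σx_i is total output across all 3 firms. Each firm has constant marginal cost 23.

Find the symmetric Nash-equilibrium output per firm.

36

A representative firm's profit is π_i = x_i(167 − X) − 23x_i, with X = x_i + Σ_{j≠i} x_j.
First-order condition: 144 − 2x_i − Σ_{j≠i} x_j = 0.
Imposing symmetry (x_j = x for all j) turns Σ_{j≠i} x_j into 2x, so 144 = 4x and x = 36.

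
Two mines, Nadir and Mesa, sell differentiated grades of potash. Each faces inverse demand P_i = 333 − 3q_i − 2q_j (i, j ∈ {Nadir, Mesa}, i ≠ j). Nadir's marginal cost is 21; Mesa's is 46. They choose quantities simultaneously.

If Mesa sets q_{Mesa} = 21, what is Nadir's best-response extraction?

Mine Nadir's profit: π = q_{Nadir}(333 − 3q_{Nadir} − 2q_{Mesa}) − 21q_{Nadir}.
∂π/∂q_{Nadir} = 312 − 6q_{Nadir} − 2q_{Mesa} = 0 ⇒ q_{Nadir} = 52 − (1/3)q_{Mesa}.
At q_{Mesa} = 21: q_{Nadir} = 52 − (1/3)·21 = 45.

45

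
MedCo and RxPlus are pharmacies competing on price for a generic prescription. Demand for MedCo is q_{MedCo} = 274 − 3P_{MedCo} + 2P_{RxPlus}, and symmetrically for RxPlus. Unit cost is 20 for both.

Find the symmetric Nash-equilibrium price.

MedCo's profit: π = (P_{MedCo} − 20)(274 − 3P_{MedCo} + 2P_{RxPlus}).
∂π/∂P_{MedCo} = 334 − 6P_{MedCo} + 2P_{RxPlus} = 0 ⇒ P_{MedCo} = 167/3 + (1/3)P_{RxPlus}.
Setting P_{MedCo} = P_{RxPlus} in the reaction function: P_{MedCo} = 167/3 + (1/3)P_{MedCo}, so P_{MedCo} = (167/3) / (2/3) = 83.5.

83.5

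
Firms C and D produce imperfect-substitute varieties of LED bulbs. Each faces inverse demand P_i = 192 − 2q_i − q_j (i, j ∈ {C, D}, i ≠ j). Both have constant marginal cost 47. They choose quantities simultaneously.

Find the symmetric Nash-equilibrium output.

Firm C's profit: π = q_C(192 − 2q_C − q_D) − 47q_C.
∂π/∂q_C = 145 − 4q_C − q_D = 0 ⇒ q_C = 36.25 − 0.25q_D.
The game is symmetric, so in equilibrium q_D = q_C: the reaction function gives 1.25q_C = 36.25, hence q_C = 29.

29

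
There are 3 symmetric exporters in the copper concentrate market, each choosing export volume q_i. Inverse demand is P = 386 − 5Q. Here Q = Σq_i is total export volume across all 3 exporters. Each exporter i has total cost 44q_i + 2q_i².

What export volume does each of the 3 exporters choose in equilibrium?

A representative exporter's profit is π_i = q_i(386 − 5Q) − 44q_i − 2q_i², with Q = q_i + Σ_{j≠i} q_j.
First-order condition: 342 − 14q_i − 5Σ_{j≠i} q_j = 0.
With identical exporters, set every q_j = q: then 342 − 14q − 10q = 0, i.e. q = 342/24 = 14.25.

14.25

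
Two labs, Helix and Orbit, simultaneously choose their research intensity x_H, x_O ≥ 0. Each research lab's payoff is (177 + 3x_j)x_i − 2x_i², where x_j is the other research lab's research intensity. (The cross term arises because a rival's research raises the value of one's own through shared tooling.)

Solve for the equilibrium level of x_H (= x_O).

Helix's payoff is (177 + 3x_O)x_H − 2x_H².
∂π/∂x_H = 177 + 3x_O − 4x_H = 0, so x_H = 44.25 + 0.75x_O.
Setting x_H = x_O in the reaction function: x_H = 44.25 + 0.75x_H, so x_H = 44.25 / 0.25 = 177.

177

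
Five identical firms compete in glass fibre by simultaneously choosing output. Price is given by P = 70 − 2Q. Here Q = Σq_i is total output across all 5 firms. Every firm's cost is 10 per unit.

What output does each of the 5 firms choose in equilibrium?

A representative firm's profit is π_i = q_i(70 − 2Q) − 10q_i, with Q = q_i + Σ_{j≠i} q_j.
First-order condition: 60 − 4q_i − 2Σ_{j≠i} q_j = 0.
With identical firms, set every q_j = q: then 60 − 4q − 8q = 0, i.e. q = 60/12 = 5.

5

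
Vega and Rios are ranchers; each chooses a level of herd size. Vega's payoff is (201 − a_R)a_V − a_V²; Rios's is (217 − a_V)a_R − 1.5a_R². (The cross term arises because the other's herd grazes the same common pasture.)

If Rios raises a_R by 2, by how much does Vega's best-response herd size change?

-1

Expanding Vega's payoff: 201a_V − a_Ra_V − a_V².
∂π/∂a_V = 201 − a_R − 2a_V = 0, so a_V = 100.5 − 0.5a_R.
The reaction-function slope is −0.5, so a 2-unit rise in a_R moves a_V by −0.5 × 2 = −1. Vega's best response falls — the actions are strategic substitutes.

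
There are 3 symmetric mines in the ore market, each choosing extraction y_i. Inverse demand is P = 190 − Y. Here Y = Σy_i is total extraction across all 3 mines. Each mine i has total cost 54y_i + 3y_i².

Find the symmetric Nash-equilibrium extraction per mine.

A representative mine's profit is π_i = y_i(190 − Y) − 54y_i − 3y_i², with Y = y_i + Σ_{j≠i} y_j.
First-order condition: 136 − 8y_i − Σ_{j≠i} y_j = 0.
In a symmetric equilibrium every mine chooses the same y, so Σ_{j≠i} y_j = 2y. The condition becomes 136 − 10y = 0, giving y = 136/10 = 13.6.

13.6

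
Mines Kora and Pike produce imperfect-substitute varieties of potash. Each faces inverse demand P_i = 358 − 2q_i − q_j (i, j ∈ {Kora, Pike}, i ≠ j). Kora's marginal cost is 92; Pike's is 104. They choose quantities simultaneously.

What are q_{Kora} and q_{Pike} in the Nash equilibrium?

Mine Kora's profit: π = q_{Kora}(358 − 2q_{Kora} − q_{Pike}) − 92q_{Kora}.
∂π/∂q_{Kora} = 266 − 4q_{Kora} − q_{Pike} = 0 ⇒ q_{Kora} = 66.5 − 0.25q_{Pike}.
Similarly q_{Pike} = 63.5 − 0.25q_{Kora}.
Plugging q_{Pike} into Kora's best response: q_{Kora} = 66.5 − 0.25(63.5 − 0.25q_{Kora}) ⇒ 0.9375q_{Kora} = 50.625, so q_{Kora} = 54.
Then q_{Pike} = 63.5 − 0.25·54 = 50.

54, 50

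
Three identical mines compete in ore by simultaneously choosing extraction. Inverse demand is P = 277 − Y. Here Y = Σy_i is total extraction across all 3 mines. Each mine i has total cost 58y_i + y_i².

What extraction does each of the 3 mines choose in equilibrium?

36.5

A representative mine's profit is π_i = y_i(277 − Y) − 58y_i − y_i², with Y = y_i + Σ_{j≠i} y_j.
First-order condition: 219 − 4y_i − Σ_{j≠i} y_j = 0.
In a symmetric equilibrium every mine chooses the same y, so Σ_{j≠i} y_j = 2y. The condition becomes 219 − 6y = 0, giving y = 219/6 = 36.5.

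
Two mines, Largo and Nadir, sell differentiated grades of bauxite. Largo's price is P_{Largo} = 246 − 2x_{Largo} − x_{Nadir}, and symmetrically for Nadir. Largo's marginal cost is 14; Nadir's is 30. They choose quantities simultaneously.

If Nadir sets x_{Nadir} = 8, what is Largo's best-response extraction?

Mine Largo's profit: π = x_{Largo}(246 − 2x_{Largo} − x_{Nadir}) − 14x_{Largo}.
∂π/∂x_{Largo} = 232 − 4x_{Largo} − x_{Nadir} = 0 ⇒ x_{Largo} = 58 − 0.25x_{Nadir}.
At x_{Nadir} = 8: x_{Largo} = 58 − 0.25·8 = 56.

56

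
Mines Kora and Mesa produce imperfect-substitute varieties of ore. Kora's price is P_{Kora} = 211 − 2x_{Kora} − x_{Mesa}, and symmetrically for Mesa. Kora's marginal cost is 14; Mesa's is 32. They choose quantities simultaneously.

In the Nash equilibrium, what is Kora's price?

Mine Kora's profit: π = x_{Kora}(211 − 2x_{Kora} − x_{Mesa}) − 14x_{Kora}.
∂π/∂x_{Kora} = 197 − 4x_{Kora} − x_{Mesa} = 0 ⇒ x_{Kora} = 49.25 − 0.25x_{Mesa}.
Similarly x_{Mesa} = 44.75 − 0.25x_{Kora}.
Substituting the second reaction function into the first: x_{Kora} = 49.25 − 0.25(44.75 − 0.25x_{Kora}), which gives 0.9375x_{Kora} = 38.0625 ⇒ x_{Kora} = 40.6.
Then x_{Mesa} = 44.75 − 0.25·40.6 = 34.6.
P_{Kora} = 211 − 2·40.6 − 34.6 = 95.2.

95.2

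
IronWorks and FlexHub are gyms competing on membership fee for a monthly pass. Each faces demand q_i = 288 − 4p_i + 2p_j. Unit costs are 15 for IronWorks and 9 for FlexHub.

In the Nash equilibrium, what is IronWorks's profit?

IronWorks's profit: π = (p_{IronWorks} − 15)(288 − 4p_{IronWorks} + 2p_{FlexHub}).
∂π/∂p_{IronWorks} = 348 − 8p_{IronWorks} + 2p_{FlexHub} = 0 ⇒ p_{IronWorks} = 43.5 + 0.25p_{FlexHub}.
Similarly p_{FlexHub} = 40.5 + 0.25p_{IronWorks}.
Substituting the second reaction function into the first: p_{IronWorks} = 43.5 + 0.25(40.5 + 0.25p_{IronWorks}), which gives 0.9375p_{IronWorks} = 53.625 ⇒ p_{IronWorks} = 57.2.
Then p_{FlexHub} = 40.5 + 0.25·57.2 = 54.8.
q_{IronWorks} = 288 − 4·57.2 + 2·54.8 = 168.8.
Profit = (57.2 − 15)·168.8 = 7123.36.

7123.36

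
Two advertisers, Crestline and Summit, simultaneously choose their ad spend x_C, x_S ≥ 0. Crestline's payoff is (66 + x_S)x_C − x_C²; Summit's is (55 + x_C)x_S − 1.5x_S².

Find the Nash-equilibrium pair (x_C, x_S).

50.6, 35.2

Expanding Crestline's payoff: 66x_C + x_Sx_C − x_C².
∂π/∂x_C = 66 + x_S − 2x_C = 0, so x_C = 33 + 0.5x_S.
Likewise for Summit: x_S = 55/3 + (1/3)x_C.
Substituting the second reaction function into the first: x_C = 33 + 0.5(55/3 + (1/3)x_C), which gives (5/6)x_C = 253/6 ⇒ x_C = 50.6.
Then x_S = 55/3 + (1/3)·50.6 = 35.2.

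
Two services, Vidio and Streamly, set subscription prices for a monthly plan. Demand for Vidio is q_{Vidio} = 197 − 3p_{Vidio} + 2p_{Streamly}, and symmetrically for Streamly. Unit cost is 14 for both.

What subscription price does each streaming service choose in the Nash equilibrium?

59.75

Vidio's profit: π = (p_{Vidio} − 14)(197 − 3p_{Vidio} + 2p_{Streamly}).
∂π/∂p_{Vidio} = 239 − 6p_{Vidio} + 2p_{Streamly} = 0 ⇒ p_{Vidio} = 239/6 + (1/3)p_{Streamly}.
The game is symmetric, so in equilibrium p_{Streamly} = p_{Vidio}: the reaction function gives (2/3)p_{Vidio} = 239/6, hence p_{Vidio} = 59.75.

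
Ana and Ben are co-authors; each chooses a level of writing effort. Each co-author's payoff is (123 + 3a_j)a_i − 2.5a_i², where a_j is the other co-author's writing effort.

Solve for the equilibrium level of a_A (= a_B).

61.5

Ana's payoff is (123 + 3a_B)a_A − 2.5a_A².
∂π/∂a_A = 123 + 3a_B − 5a_A = 0, so a_A = 24.6 + 0.6a_B.
By symmetry a_B = a_A; substituting into the reaction function, 0.4a_A = 24.6 and a_A = 61.5.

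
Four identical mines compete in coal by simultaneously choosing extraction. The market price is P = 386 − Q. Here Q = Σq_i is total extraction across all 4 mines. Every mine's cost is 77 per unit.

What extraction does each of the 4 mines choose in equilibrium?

A representative mine's profit is π_i = q_i(386 − Q) − 77q_i, with Q = q_i + Σ_{j≠i} q_j.
First-order condition: 309 − 2q_i − Σ_{j≠i} q_j = 0.
Imposing symmetry (q_j = q for all j) turns Σ_{j≠i} q_j into 3q, so 309 = 5q and q = 61.8.

61.8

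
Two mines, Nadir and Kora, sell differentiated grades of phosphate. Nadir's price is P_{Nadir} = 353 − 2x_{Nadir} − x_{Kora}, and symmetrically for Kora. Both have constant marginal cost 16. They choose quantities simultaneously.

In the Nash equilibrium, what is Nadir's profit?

Mine Nadir's profit: π = x_{Nadir}(353 − 2x_{Nadir} − x_{Kora}) − 16x_{Nadir}.
∂π/∂x_{Nadir} = 337 − 4x_{Nadir} − x_{Kora} = 0 ⇒ x_{Nadir} = 84.25 − 0.25x_{Kora}.
Setting x_{Nadir} = x_{Kora} in the reaction function: x_{Nadir} = 84.25 − 0.25x_{Nadir}, so x_{Nadir} = 84.25 / 1.25 = 67.4.
P_{Nadir} = 353 − 2·67.4 − 67.4 = 150.8.
Profit = (150.8 − 16)·67.4 = 9085.52.

9085.52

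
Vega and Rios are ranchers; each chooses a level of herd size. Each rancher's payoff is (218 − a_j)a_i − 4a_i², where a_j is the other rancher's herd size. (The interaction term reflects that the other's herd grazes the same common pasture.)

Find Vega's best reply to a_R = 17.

Vega's payoff is (218 − a_R)a_V − 4a_V².
∂π/∂a_V = 218 − a_R − 8a_V = 0, so a_V = 27.25 − 0.125a_R.
At a_R = 17: a_V = 27.25 − 0.125·17 = 25.125.

25.125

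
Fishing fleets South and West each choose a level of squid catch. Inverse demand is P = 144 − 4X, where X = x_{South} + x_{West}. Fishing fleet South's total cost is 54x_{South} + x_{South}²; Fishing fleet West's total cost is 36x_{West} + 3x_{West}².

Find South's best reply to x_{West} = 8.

5.8

Fishing fleet South's profit: π = x_{South}(144 − 4(x_{South} + x_{West})) − 54x_{South} − x_{South}².
∂π/∂x_{South} = 90 − 10x_{South} − 4x_{West} = 0, so x_{South} = 9 − 0.4x_{West}.
At x_{West} = 8: x_{South} = 9 − 0.4·8 = 5.8.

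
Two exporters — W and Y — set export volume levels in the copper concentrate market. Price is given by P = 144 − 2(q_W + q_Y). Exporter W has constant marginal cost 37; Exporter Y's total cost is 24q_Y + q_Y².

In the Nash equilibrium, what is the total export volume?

Exporter W's profit: π = q_W(144 − 2(q_W + q_Y)) − 37q_W.
∂π/∂q_W = 107 − 4q_W − 2q_Y = 0, so q_W = 26.75 − 0.5q_Y.
For Y: ∂π/∂q_Y = 120 − 6q_Y − 2q_W = 0 ⇒ q_Y = 20 − (1/3)q_W.
Substituting the second reaction function into the first: q_W = 26.75 − 0.5(20 − (1/3)q_W), which gives (5/6)q_W = 16.75 ⇒ q_W = 20.1.
Then q_Y = 20 − (1/3)·20.1 = 13.3.
Total export volume: 20.1 + 13.3 = 33.4.

33.4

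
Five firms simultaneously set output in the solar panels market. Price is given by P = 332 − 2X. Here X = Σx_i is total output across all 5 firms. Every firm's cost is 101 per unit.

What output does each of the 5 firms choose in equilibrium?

19.25

A representative firm's profit is π_i = x_i(332 − 2X) − 101x_i, with X = x_i + Σ_{j≠i} x_j.
First-order condition: 231 − 4x_i − 2Σ_{j≠i} x_j = 0.
With identical firms, set every x_j = x: then 231 − 4x − 8x = 0, i.e. x = 231/12 = 19.25.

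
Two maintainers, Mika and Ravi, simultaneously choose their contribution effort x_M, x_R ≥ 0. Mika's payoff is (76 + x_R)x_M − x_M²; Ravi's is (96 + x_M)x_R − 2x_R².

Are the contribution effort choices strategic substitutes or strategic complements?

Expanding Mika's payoff: 76x_M + x_Rx_M − x_M².
∂π/∂x_M = 76 + x_R − 2x_M = 0, so x_M = 38 + 0.5x_R.
The best-response slope dx_M/dx_R = 0.5 > 0: the reaction function is upward-sloping, so the choices are strategic complements.

strategic complements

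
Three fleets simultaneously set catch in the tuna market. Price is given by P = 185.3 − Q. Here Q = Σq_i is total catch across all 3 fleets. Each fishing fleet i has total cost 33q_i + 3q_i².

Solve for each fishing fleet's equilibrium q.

A representative fishing fleet's profit is π_i = q_i(185.3 − Q) − 33q_i − 3q_i², with Q = q_i + Σ_{j≠i} q_j.
First-order condition: 152.3 − 8q_i − Σ_{j≠i} q_j = 0.
Imposing symmetry (q_j = q for all j) turns Σ_{j≠i} q_j into 2q, so 152.3 = 10q and q = 15.23.

15.23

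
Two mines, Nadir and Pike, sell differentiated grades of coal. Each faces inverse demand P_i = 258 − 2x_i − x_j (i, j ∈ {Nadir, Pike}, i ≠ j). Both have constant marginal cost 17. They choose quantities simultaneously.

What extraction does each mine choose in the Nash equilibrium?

Mine Nadir's profit: π = x_{Nadir}(258 − 2x_{Nadir} − x_{Pike}) − 17x_{Nadir}.
∂π/∂x_{Nadir} = 241 − 4x_{Nadir} − x_{Pike} = 0 ⇒ x_{Nadir} = 60.25 − 0.25x_{Pike}.
By symmetry x_{Pike} = x_{Nadir}; substituting into the reaction function, 1.25x_{Nadir} = 60.25 and x_{Nadir} = 48.2.

48.2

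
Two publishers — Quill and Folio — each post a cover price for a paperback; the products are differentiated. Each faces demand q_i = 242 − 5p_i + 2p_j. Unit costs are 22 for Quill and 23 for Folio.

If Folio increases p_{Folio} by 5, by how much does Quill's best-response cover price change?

1

Quill's profit: π = (p_{Quill} − 22)(242 − 5p_{Quill} + 2p_{Folio}).
∂π/∂p_{Quill} = 352 − 10p_{Quill} + 2p_{Folio} = 0 ⇒ p_{Quill} = 35.2 + 0.2p_{Folio}.
The reaction-function slope is 0.2, so a 5-unit rise in p_{Folio} moves p_{Quill} by 0.2 × 5 = 1. Quill's best response rises — the actions are strategic complements.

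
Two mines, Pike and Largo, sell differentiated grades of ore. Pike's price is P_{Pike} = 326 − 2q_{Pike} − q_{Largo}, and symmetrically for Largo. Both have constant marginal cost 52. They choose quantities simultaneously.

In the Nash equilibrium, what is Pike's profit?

6006.08

Mine Pike's profit: π = q_{Pike}(326 − 2q_{Pike} − q_{Largo}) − 52q_{Pike}.
∂π/∂q_{Pike} = 274 − 4q_{Pike} − q_{Largo} = 0 ⇒ q_{Pike} = 68.5 − 0.25q_{Largo}.
The game is symmetric, so in equilibrium q_{Largo} = q_{Pike}: the reaction function gives 1.25q_{Pike} = 68.5, hence q_{Pike} = 54.8.
P_{Pike} = 326 − 2·54.8 − 54.8 = 161.6.
Profit = (161.6 − 52)·54.8 = 6006.08.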